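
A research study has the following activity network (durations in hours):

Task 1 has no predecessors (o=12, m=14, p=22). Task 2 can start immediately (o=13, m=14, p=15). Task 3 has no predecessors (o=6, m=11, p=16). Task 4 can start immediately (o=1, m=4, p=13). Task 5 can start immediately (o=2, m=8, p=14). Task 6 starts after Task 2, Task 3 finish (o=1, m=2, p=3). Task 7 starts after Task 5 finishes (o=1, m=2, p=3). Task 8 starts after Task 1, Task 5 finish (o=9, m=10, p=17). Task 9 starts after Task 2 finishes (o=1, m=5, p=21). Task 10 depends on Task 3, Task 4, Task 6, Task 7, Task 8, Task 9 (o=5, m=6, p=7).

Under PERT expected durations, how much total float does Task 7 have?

te_Task 1 = (12 + 4·14 + 22)/6 = 90/6 = 15
te_Task 2 = (13 + 4·14 + 15)/6 = 84/6 = 14
te_Task 3 = (6 + 4·11 + 16)/6 = 66/6 = 11
te_Task 4 = (1 + 4·4 + 13)/6 = 30/6 = 5
te_Task 5 = (2 + 4·8 + 14)/6 = 48/6 = 8
te_Task 6 = (1 + 4·2 + 3)/6 = 12/6 = 2
te_Task 7 = (1 + 4·2 + 3)/6 = 12/6 = 2
te_Task 8 = (9 + 4·10 + 17)/6 = 66/6 = 11
te_Task 9 = (1 + 4·5 + 21)/6 = 42/6 = 7
te_Task 10 = (5 + 4·6 + 7)/6 = 36/6 = 6

Forward pass:
ES_Task 1 = 0; EF_Task 1 = 15
ES_Task 2 = 0; EF_Task 2 = 14
ES_Task 3 = 0; EF_Task 3 = 11
ES_Task 4 = 0; EF_Task 4 = 5
ES_Task 5 = 0; EF_Task 5 = 8
ES_Task 6 = max(EF_Task 2=14, EF_Task 3=11) = 14; EF_Task 6 = 14+2 = 16
ES_Task 7 = 8; EF_Task 7 = 8+2 = 10
ES_Task 8 = max(EF_Task 1=15, EF_Task 5=8) = 15; EF_Task 8 = 15+11 = 26
ES_Task 9 = 14; EF_Task 9 = 14+7 = 21
ES_Task 10 = max(EF_Task 3=11, EF_Task 4=5, EF_Task 6=16, EF_Task 7=10, EF_Task 8=26, EF_Task 9=21) = 26; EF_Task 10 = 26+6 = 32
Expected project duration μ = 32 hours. Critical path: Task 1 → Task 8 → Task 10.

Backward pass:
LF_Task 10 = 32; LS_Task 10 = 32−6 = 26
LF_Task 9 = LS_Task 10 = 26; LS_Task 9 = 26−7 = 19
LF_Task 8 = LS_Task 10 = 26; LS_Task 8 = 26−11 = 15
LF_Task 7 = LS_Task 10 = 26; LS_Task 7 = 26−2 = 24
LF_Task 6 = LS_Task 10 = 26; LS_Task 6 = 26−2 = 24
LF_Task 5 = min(LS_Task 7=24, LS_Task 8=15) = 15; LS_Task 5 = 15−8 = 7
LF_Task 4 = LS_Task 10 = 26; LS_Task 4 = 26−5 = 21
LF_Task 3 = min(LS_Task 6=24, LS_Task 10=26) = 24; LS_Task 3 = 24−11 = 13
LF_Task 2 = min(LS_Task 6=24, LS_Task 9=19) = 19; LS_Task 2 = 19−14 = 5
LF_Task 1 = LS_Task 8 = 15; LS_Task 1 = 15−15 = 0
Slack_Task 7 = LS_Task 7 − ES_Task 7 = 24 − 8 = 16

16 hours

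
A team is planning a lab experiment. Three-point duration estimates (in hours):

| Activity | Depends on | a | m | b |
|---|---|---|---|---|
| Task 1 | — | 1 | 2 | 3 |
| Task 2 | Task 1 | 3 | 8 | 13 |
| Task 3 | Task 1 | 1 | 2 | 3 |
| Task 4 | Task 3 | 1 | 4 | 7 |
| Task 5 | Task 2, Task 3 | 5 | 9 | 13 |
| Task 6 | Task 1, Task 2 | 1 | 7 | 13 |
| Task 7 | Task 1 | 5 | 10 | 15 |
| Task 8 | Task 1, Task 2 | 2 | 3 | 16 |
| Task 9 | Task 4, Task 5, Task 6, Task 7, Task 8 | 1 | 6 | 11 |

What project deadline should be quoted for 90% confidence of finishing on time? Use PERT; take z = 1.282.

te_Task 1 = (1 + 4·2 + 3)/6 = 12/6 = 2; σ²_Task 1 = ((3−1)/6)² = 0.111
te_Task 2 = (3 + 4·8 + 13)/6 = 48/6 = 8; σ²_Task 2 = ((13−3)/6)² = 2.778
te_Task 3 = (1 + 4·2 + 3)/6 = 12/6 = 2; σ²_Task 3 = ((3−1)/6)² = 0.111
te_Task 4 = (1 + 4·4 + 7)/6 = 24/6 = 4; σ²_Task 4 = ((7−1)/6)² = 1.000
te_Task 5 = (5 + 4·9 + 13)/6 = 54/6 = 9; σ²_Task 5 = ((13−5)/6)² = 1.778
te_Task 6 = (1 + 4·7 + 13)/6 = 42/6 = 7; σ²_Task 6 = ((13−1)/6)² = 4.000
te_Task 7 = (5 + 4·10 + 15)/6 = 60/6 = 10; σ²_Task 7 = ((15−5)/6)² = 2.778
te_Task 8 = (2 + 4·3 + 16)/6 = 30/6 = 5; σ²_Task 8 = ((16−2)/6)² = 5.444
te_Task 9 = (1 + 4·6 + 11)/6 = 36/6 = 6; σ²_Task 9 = ((11−1)/6)² = 2.778

Forward pass:
ES_Task 1 = 0; EF_Task 1 = 2
ES_Task 2 = 2; EF_Task 2 = 2+8 = 10
ES_Task 3 = 2; EF_Task 3 = 2+2 = 4
ES_Task 4 = 4; EF_Task 4 = 4+4 = 8
ES_Task 5 = max(EF_Task 2=10, EF_Task 3=4) = 10; EF_Task 5 = 10+9 = 19
ES_Task 6 = max(EF_Task 1=2, EF_Task 2=10) = 10; EF_Task 6 = 10+7 = 17
ES_Task 7 = 2; EF_Task 7 = 2+10 = 12
ES_Task 8 = max(EF_Task 1=2, EF_Task 2=10) = 10; EF_Task 8 = 10+5 = 15
ES_Task 9 = max(EF_Task 4=8, EF_Task 5=19, EF_Task 6=17, EF_Task 7=12, EF_Task 8=15) = 19; EF_Task 9 = 19+6 = 25
Expected project duration μ = 25 hours. Critical path: Task 1 → Task 2 → Task 5 → Task 9.

Variance along critical path = 0.111 + 2.778 + 1.778 + 2.778 = 7.444; σ = 2.728 hours.
D = μ + z·σ = 25 + 1.282·2.728 = 28.5 hours

28.5 hours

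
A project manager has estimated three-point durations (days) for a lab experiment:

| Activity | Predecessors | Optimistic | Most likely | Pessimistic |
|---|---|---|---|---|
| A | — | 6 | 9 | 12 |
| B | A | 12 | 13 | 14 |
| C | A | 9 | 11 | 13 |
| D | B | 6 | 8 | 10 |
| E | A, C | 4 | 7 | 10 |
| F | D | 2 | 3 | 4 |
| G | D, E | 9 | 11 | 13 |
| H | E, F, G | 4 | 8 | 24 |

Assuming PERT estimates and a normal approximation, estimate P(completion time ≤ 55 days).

0.865

te_A = (6 + 4·9 + 12)/6 = 54/6 = 9; σ²_A = ((12−6)/6)² = 1.000
te_B = (12 + 4·13 + 14)/6 = 78/6 = 13; σ²_B = ((14−12)/6)² = 0.111
te_C = (9 + 4·11 + 13)/6 = 66/6 = 11; σ²_C = ((13−9)/6)² = 0.444
te_D = (6 + 4·8 + 10)/6 = 48/6 = 8; σ²_D = ((10−6)/6)² = 0.444
te_E = (4 + 4·7 + 10)/6 = 42/6 = 7; σ²_E = ((10−4)/6)² = 1.000
te_F = (2 + 4·3 + 4)/6 = 18/6 = 3; σ²_F = ((4−2)/6)² = 0.111
te_G = (9 + 4·11 + 13)/6 = 66/6 = 11; σ²_G = ((13−9)/6)² = 0.444
te_H = (4 + 4·8 + 24)/6 = 60/6 = 10; σ²_H = ((24−4)/6)² = 11.111

Forward pass:
ES_A = 0; EF_A = 9
ES_B = 9; EF_B = 9+13 = 22
ES_C = 9; EF_C = 9+11 = 20
ES_D = 22; EF_D = 22+8 = 30
ES_E = max(EF_A=9, EF_C=20) = 20; EF_E = 20+7 = 27
ES_F = 30; EF_F = 30+3 = 33
ES_G = max(EF_D=30, EF_E=27) = 30; EF_G = 30+11 = 41
ES_H = max(EF_E=27, EF_F=33, EF_G=41) = 41; EF_H = 41+10 = 51
Expected project duration μ = 51 days. Critical path: A → B → D → G → H.

Variance along critical path = 1.000 + 0.111 + 0.444 + 0.444 + 11.111 = 13.111; σ = √13.111 = 3.621 days.
Z = (55 − 51) / 3.621 = 1.105
P(T ≤ 55) = Φ(1.105) ≈ 0.865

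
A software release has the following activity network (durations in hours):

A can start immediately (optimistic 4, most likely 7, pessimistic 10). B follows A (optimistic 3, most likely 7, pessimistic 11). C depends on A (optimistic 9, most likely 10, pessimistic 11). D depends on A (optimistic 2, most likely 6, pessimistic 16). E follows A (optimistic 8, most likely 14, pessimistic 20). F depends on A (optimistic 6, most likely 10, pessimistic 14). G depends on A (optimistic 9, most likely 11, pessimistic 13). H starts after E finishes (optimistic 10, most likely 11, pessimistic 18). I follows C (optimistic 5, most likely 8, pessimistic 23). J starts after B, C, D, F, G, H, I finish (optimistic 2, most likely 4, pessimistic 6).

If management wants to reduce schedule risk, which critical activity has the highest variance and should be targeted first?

te_A = (4 + 4·7 + 10)/6 = 42/6 = 7; σ²_A = ((10−4)/6)² = 1.000
te_B = (3 + 4·7 + 11)/6 = 42/6 = 7; σ²_B = ((11−3)/6)² = 1.778
te_C = (9 + 4·10 + 11)/6 = 60/6 = 10; σ²_C = ((11−9)/6)² = 0.111
te_D = (2 + 4·6 + 16)/6 = 42/6 = 7; σ²_D = ((16−2)/6)² = 5.444
te_E = (8 + 4·14 + 20)/6 = 84/6 = 14; σ²_E = ((20−8)/6)² = 4.000
te_F = (6 + 4·10 + 14)/6 = 60/6 = 10; σ²_F = ((14−6)/6)² = 1.778
te_G = (9 + 4·11 + 13)/6 = 66/6 = 11; σ²_G = ((13−9)/6)² = 0.444
te_H = (10 + 4·11 + 18)/6 = 72/6 = 12; σ²_H = ((18−10)/6)² = 1.778
te_I = (5 + 4·8 + 23)/6 = 60/6 = 10; σ²_I = ((23−5)/6)² = 9.000
te_J = (2 + 4·4 + 6)/6 = 24/6 = 4; σ²_J = ((6−2)/6)² = 0.444

Forward pass:
ES_A = 0; EF_A = 7
ES_B = 7; EF_B = 7+7 = 14
ES_C = 7; EF_C = 7+10 = 17
ES_D = 7; EF_D = 7+7 = 14
ES_E = 7; EF_E = 7+14 = 21
ES_F = 7; EF_F = 7+10 = 17
ES_G = 7; EF_G = 7+11 = 18
ES_H = 21; EF_H = 21+12 = 33
ES_I = 17; EF_I = 17+10 = 27
ES_J = max(EF_B=14, EF_C=17, EF_D=14, EF_F=17, EF_G=18, EF_H=33, EF_I=27) = 33; EF_J = 33+4 = 37
Expected project duration μ = 37 hours. Critical path: A → E → H → J.

Variances on critical path: σ²_A=1.000, σ²_E=4.000, σ²_H=1.778, σ²_J=0.444.
Largest is σ²_E = 4.000.

E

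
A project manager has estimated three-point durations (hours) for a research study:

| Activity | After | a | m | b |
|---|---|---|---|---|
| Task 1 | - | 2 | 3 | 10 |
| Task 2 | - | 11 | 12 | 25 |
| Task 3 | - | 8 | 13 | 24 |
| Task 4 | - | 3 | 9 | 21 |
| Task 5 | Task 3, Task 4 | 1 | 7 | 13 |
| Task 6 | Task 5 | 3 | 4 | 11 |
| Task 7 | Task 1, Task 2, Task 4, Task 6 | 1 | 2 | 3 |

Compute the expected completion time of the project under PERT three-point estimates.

te_Task 1 = (2 + 4·3 + 10)/6 = 24/6 = 4
te_Task 2 = (11 + 4·12 + 25)/6 = 84/6 = 14
te_Task 3 = (8 + 4·13 + 24)/6 = 84/6 = 14
te_Task 4 = (3 + 4·9 + 21)/6 = 60/6 = 10
te_Task 5 = (1 + 4·7 + 13)/6 = 42/6 = 7
te_Task 6 = (3 + 4·4 + 11)/6 = 30/6 = 5
te_Task 7 = (1 + 4·2 + 3)/6 = 12/6 = 2

Forward pass:
ES_Task 1 = 0; EF_Task 1 = 4
ES_Task 2 = 0; EF_Task 2 = 14
ES_Task 3 = 0; EF_Task 3 = 14
ES_Task 4 = 0; EF_Task 4 = 10
ES_Task 5 = max(EF_Task 3=14, EF_Task 4=10) = 14; EF_Task 5 = 14+7 = 21
ES_Task 6 = 21; EF_Task 6 = 21+5 = 26
ES_Task 7 = max(EF_Task 1=4, EF_Task 2=14, EF_Task 4=10, EF_Task 6=26) = 26; EF_Task 7 = 26+2 = 28
Expected project duration μ = 28 hours. Critical path: Task 3 → Task 5 → Task 6 → Task 7.

28 hours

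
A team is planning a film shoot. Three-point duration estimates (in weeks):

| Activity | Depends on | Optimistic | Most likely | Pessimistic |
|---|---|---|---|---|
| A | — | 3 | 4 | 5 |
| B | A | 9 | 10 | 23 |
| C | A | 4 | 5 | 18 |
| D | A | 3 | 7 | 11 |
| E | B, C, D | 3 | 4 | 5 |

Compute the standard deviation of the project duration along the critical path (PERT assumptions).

2.38 weeks

te_A = (3 + 4·4 + 5)/6 = 24/6 = 4; σ²_A = ((5−3)/6)² = 0.111
te_B = (9 + 4·10 + 23)/6 = 72/6 = 12; σ²_B = ((23−9)/6)² = 5.444
te_C = (4 + 4·5 + 18)/6 = 42/6 = 7; σ²_C = ((18−4)/6)² = 5.444
te_D = (3 + 4·7 + 11)/6 = 42/6 = 7; σ²_D = ((11−3)/6)² = 1.778
te_E = (3 + 4·4 + 5)/6 = 24/6 = 4; σ²_E = ((5−3)/6)² = 0.111

Forward pass:
ES_A = 0; EF_A = 4
ES_B = 4; EF_B = 4+12 = 16
ES_C = 4; EF_C = 4+7 = 11
ES_D = 4; EF_D = 4+7 = 11
ES_E = max(EF_B=16, EF_C=11, EF_D=11) = 16; EF_E = 16+4 = 20
Expected project duration μ = 20 weeks. Critical path: A → B → E.

Variance along critical path = 0.111 + 5.444 + 0.111 = 5.667
σ = √5.667 = 2.380 weeks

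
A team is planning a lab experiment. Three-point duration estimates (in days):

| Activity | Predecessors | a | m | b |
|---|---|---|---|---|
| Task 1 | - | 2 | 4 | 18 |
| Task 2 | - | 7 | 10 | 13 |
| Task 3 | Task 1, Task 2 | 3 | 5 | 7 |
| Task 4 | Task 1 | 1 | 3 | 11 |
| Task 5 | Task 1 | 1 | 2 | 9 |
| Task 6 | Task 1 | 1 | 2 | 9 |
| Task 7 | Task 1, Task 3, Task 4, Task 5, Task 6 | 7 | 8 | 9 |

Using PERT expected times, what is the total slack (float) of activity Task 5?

6 days

te_Task 1 = (2 + 4·4 + 18)/6 = 36/6 = 6
te_Task 2 = (7 + 4·10 + 13)/6 = 60/6 = 10
te_Task 3 = (3 + 4·5 + 7)/6 = 30/6 = 5
te_Task 4 = (1 + 4·3 + 11)/6 = 24/6 = 4
te_Task 5 = (1 + 4·2 + 9)/6 = 18/6 = 3
te_Task 6 = (1 + 4·2 + 9)/6 = 18/6 = 3
te_Task 7 = (7 + 4·8 + 9)/6 = 48/6 = 8

Forward pass:
ES_Task 1 = 0; EF_Task 1 = 6
ES_Task 2 = 0; EF_Task 2 = 10
ES_Task 3 = max(EF_Task 1=6, EF_Task 2=10) = 10; EF_Task 3 = 10+5 = 15
ES_Task 4 = 6; EF_Task 4 = 6+4 = 10
ES_Task 5 = 6; EF_Task 5 = 6+3 = 9
ES_Task 6 = 6; EF_Task 6 = 6+3 = 9
ES_Task 7 = max(EF_Task 1=6, EF_Task 3=15, EF_Task 4=10, EF_Task 5=9, EF_Task 6=9) = 15; EF_Task 7 = 15+8 = 23
Expected project duration μ = 23 days. Critical path: Task 2 → Task 3 → Task 7.

Backward pass:
LF_Task 7 = 23; LS_Task 7 = 23−8 = 15
LF_Task 6 = LS_Task 7 = 15; LS_Task 6 = 15−3 = 12
LF_Task 5 = LS_Task 7 = 15; LS_Task 5 = 15−3 = 12
LF_Task 4 = LS_Task 7 = 15; LS_Task 4 = 15−4 = 11
LF_Task 3 = LS_Task 7 = 15; LS_Task 3 = 15−5 = 10
LF_Task 2 = LS_Task 3 = 10; LS_Task 2 = 10−10 = 0
LF_Task 1 = min(LS_Task 3=10, LS_Task 4=11, LS_Task 5=12, LS_Task 6=12, LS_Task 7=15) = 10; LS_Task 1 = 10−6 = 4
Slack_Task 5 = LS_Task 5 − ES_Task 5 = 12 − 6 = 6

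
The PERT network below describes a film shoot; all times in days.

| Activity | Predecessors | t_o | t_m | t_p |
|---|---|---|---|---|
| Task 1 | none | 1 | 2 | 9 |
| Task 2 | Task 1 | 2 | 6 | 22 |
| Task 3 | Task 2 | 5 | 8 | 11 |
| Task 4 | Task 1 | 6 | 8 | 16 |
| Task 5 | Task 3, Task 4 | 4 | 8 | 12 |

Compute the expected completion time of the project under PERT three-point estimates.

27 days

te_Task 1 = (1 + 4·2 + 9)/6 = 18/6 = 3
te_Task 2 = (2 + 4·6 + 22)/6 = 48/6 = 8
te_Task 3 = (5 + 4·8 + 11)/6 = 48/6 = 8
te_Task 4 = (6 + 4·8 + 16)/6 = 54/6 = 9
te_Task 5 = (4 + 4·8 + 12)/6 = 48/6 = 8

Forward pass:
ES_Task 1 = 0; EF_Task 1 = 3
ES_Task 2 = 3; EF_Task 2 = 3+8 = 11
ES_Task 3 = 11; EF_Task 3 = 11+8 = 19
ES_Task 4 = 3; EF_Task 4 = 3+9 = 12
ES_Task 5 = max(EF_Task 3=19, EF_Task 4=12) = 19; EF_Task 5 = 19+8 = 27
Expected project duration μ = 27 days. Critical path: Task 1 → Task 2 → Task 3 → Task 5.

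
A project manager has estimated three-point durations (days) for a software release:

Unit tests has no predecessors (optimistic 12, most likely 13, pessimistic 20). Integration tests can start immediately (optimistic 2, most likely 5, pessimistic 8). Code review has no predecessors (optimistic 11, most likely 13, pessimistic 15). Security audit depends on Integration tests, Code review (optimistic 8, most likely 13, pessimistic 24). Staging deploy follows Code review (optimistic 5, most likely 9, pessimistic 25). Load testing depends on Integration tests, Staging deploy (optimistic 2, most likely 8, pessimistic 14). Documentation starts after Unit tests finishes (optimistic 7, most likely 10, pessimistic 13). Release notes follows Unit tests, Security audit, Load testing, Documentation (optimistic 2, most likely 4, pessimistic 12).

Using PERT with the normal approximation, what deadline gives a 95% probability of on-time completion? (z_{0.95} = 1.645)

44.0 days

te_Unit tests = (12 + 4·13 + 20)/6 = 84/6 = 14; σ²_Unit tests = ((20−12)/6)² = 1.778
te_Integration tests = (2 + 4·5 + 8)/6 = 30/6 = 5; σ²_Integration tests = ((8−2)/6)² = 1.000
te_Code review = (11 + 4·13 + 15)/6 = 78/6 = 13; σ²_Code review = ((15−11)/6)² = 0.444
te_Security audit = (8 + 4·13 + 24)/6 = 84/6 = 14; σ²_Security audit = ((24−8)/6)² = 7.111
te_Staging deploy = (5 + 4·9 + 25)/6 = 66/6 = 11; σ²_Staging deploy = ((25−5)/6)² = 11.111
te_Load testing = (2 + 4·8 + 14)/6 = 48/6 = 8; σ²_Load testing = ((14−2)/6)² = 4.000
te_Documentation = (7 + 4·10 + 13)/6 = 60/6 = 10; σ²_Documentation = ((13−7)/6)² = 1.000
te_Release notes = (2 + 4·4 + 12)/6 = 30/6 = 5; σ²_Release notes = ((12−2)/6)² = 2.778

Forward pass:
ES_Unit tests = 0; EF_Unit tests = 14
ES_Integration tests = 0; EF_Integration tests = 5
ES_Code review = 0; EF_Code review = 13
ES_Security audit = max(EF_Integration tests=5, EF_Code review=13) = 13; EF_Security audit = 13+14 = 27
ES_Staging deploy = 13; EF_Staging deploy = 13+11 = 24
ES_Load testing = max(EF_Integration tests=5, EF_Staging deploy=24) = 24; EF_Load testing = 24+8 = 32
ES_Documentation = 14; EF_Documentation = 14+10 = 24
ES_Release notes = max(EF_Unit tests=14, EF_Security audit=27, EF_Load testing=32, EF_Documentation=24) = 32; EF_Release notes = 32+5 = 37
Expected project duration μ = 37 days. Critical path: Code review → Staging deploy → Load testing → Release notes.

Variance along critical path = 0.444 + 11.111 + 4.000 + 2.778 = 18.333; σ = 4.282 days.
D = μ + z·σ = 37 + 1.645·4.282 = 44.0 days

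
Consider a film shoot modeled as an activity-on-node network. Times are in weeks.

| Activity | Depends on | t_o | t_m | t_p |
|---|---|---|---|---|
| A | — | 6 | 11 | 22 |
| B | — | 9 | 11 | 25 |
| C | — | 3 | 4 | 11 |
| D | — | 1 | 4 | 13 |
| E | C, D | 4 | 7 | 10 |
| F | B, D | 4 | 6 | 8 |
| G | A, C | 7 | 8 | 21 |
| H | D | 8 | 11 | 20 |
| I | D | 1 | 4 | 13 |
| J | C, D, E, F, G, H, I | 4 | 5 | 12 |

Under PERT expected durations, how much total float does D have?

te_A = (6 + 4·11 + 22)/6 = 72/6 = 12
te_B = (9 + 4·11 + 25)/6 = 78/6 = 13
te_C = (3 + 4·4 + 11)/6 = 30/6 = 5
te_D = (1 + 4·4 + 13)/6 = 30/6 = 5
te_E = (4 + 4·7 + 10)/6 = 42/6 = 7
te_F = (4 + 4·6 + 8)/6 = 36/6 = 6
te_G = (7 + 4·8 + 21)/6 = 60/6 = 10
te_H = (8 + 4·11 + 20)/6 = 72/6 = 12
te_I = (1 + 4·4 + 13)/6 = 30/6 = 5
te_J = (4 + 4·5 + 12)/6 = 36/6 = 6

Forward pass:
ES_A = 0; EF_A = 12
ES_B = 0; EF_B = 13
ES_C = 0; EF_C = 5
ES_D = 0; EF_D = 5
ES_E = max(EF_C=5, EF_D=5) = 5; EF_E = 5+7 = 12
ES_F = max(EF_B=13, EF_D=5) = 13; EF_F = 13+6 = 19
ES_G = max(EF_A=12, EF_C=5) = 12; EF_G = 12+10 = 22
ES_H = 5; EF_H = 5+12 = 17
ES_I = 5; EF_I = 5+5 = 10
ES_J = max(EF_C=5, EF_D=5, EF_E=12, EF_F=19, EF_G=22, EF_H=17, EF_I=10) = 22; EF_J = 22+6 = 28
Expected project duration μ = 28 weeks. Critical path: A → G → J.

Backward pass:
LF_J = 28; LS_J = 28−6 = 22
LF_I = LS_J = 22; LS_I = 22−5 = 17
LF_H = LS_J = 22; LS_H = 22−12 = 10
LF_G = LS_J = 22; LS_G = 22−10 = 12
LF_F = LS_J = 22; LS_F = 22−6 = 16
LF_E = LS_J = 22; LS_E = 22−7 = 15
LF_D = min(LS_E=15, LS_F=16, LS_H=10, LS_I=17, LS_J=22) = 10; LS_D = 10−5 = 5
LF_C = min(LS_E=15, LS_G=12, LS_J=22) = 12; LS_C = 12−5 = 7
LF_B = LS_F = 16; LS_B = 16−13 = 3
LF_A = LS_G = 12; LS_A = 12−12 = 0
Slack_D = LS_D − ES_D = 5 − 0 = 5

5 weeks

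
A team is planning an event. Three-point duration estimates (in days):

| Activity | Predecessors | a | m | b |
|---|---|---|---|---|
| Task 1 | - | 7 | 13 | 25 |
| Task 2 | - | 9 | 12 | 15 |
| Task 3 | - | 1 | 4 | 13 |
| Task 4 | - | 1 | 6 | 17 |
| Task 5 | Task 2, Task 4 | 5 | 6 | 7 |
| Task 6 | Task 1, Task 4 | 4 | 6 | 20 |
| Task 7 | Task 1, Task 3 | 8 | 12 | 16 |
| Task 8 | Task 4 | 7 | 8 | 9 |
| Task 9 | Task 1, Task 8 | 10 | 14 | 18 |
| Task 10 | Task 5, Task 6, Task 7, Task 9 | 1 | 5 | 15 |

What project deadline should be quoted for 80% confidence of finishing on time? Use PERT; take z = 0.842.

te_Task 1 = (7 + 4·13 + 25)/6 = 84/6 = 14; σ²_Task 1 = ((25−7)/6)² = 9.000
te_Task 2 = (9 + 4·12 + 15)/6 = 72/6 = 12; σ²_Task 2 = ((15−9)/6)² = 1.000
te_Task 3 = (1 + 4·4 + 13)/6 = 30/6 = 5; σ²_Task 3 = ((13−1)/6)² = 4.000
te_Task 4 = (1 + 4·6 + 17)/6 = 42/6 = 7; σ²_Task 4 = ((17−1)/6)² = 7.111
te_Task 5 = (5 + 4·6 + 7)/6 = 36/6 = 6; σ²_Task 5 = ((7−5)/6)² = 0.111
te_Task 6 = (4 + 4·6 + 20)/6 = 48/6 = 8; σ²_Task 6 = ((20−4)/6)² = 7.111
te_Task 7 = (8 + 4·12 + 16)/6 = 72/6 = 12; σ²_Task 7 = ((16−8)/6)² = 1.778
te_Task 8 = (7 + 4·8 + 9)/6 = 48/6 = 8; σ²_Task 8 = ((9−7)/6)² = 0.111
te_Task 9 = (10 + 4·14 + 18)/6 = 84/6 = 14; σ²_Task 9 = ((18−10)/6)² = 1.778
te_Task 10 = (1 + 4·5 + 15)/6 = 36/6 = 6; σ²_Task 10 = ((15−1)/6)² = 5.444

Forward pass:
ES_Task 1 = 0; EF_Task 1 = 14
ES_Task 2 = 0; EF_Task 2 = 12
ES_Task 3 = 0; EF_Task 3 = 5
ES_Task 4 = 0; EF_Task 4 = 7
ES_Task 5 = max(EF_Task 2=12, EF_Task 4=7) = 12; EF_Task 5 = 12+6 = 18
ES_Task 6 = max(EF_Task 1=14, EF_Task 4=7) = 14; EF_Task 6 = 14+8 = 22
ES_Task 7 = max(EF_Task 1=14, EF_Task 3=5) = 14; EF_Task 7 = 14+12 = 26
ES_Task 8 = 7; EF_Task 8 = 7+8 = 15
ES_Task 9 = max(EF_Task 1=14, EF_Task 8=15) = 15; EF_Task 9 = 15+14 = 29
ES_Task 10 = max(EF_Task 5=18, EF_Task 6=22, EF_Task 7=26, EF_Task 9=29) = 29; EF_Task 10 = 29+6 = 35
Expected project duration μ = 35 days. Critical path: Task 4 → Task 8 → Task 9 → Task 10.

Variance along critical path = 7.111 + 0.111 + 1.778 + 5.444 = 14.444; σ = 3.801 days.
D = μ + z·σ = 35 + 0.842·3.801 = 38.2 days

38.2 days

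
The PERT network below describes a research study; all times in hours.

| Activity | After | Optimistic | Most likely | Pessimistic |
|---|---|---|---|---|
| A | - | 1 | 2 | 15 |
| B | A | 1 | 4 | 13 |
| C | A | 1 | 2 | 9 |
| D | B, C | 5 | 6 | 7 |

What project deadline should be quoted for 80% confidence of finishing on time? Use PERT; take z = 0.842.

17.6 hours

te_A = (1 + 4·2 + 15)/6 = 24/6 = 4; σ²_A = ((15−1)/6)² = 5.444
te_B = (1 + 4·4 + 13)/6 = 30/6 = 5; σ²_B = ((13−1)/6)² = 4.000
te_C = (1 + 4·2 + 9)/6 = 18/6 = 3; σ²_C = ((9−1)/6)² = 1.778
te_D = (5 + 4·6 + 7)/6 = 36/6 = 6; σ²_D = ((7−5)/6)² = 0.111

Forward pass:
ES_A = 0; EF_A = 4
ES_B = 4; EF_B = 4+5 = 9
ES_C = 4; EF_C = 4+3 = 7
ES_D = max(EF_B=9, EF_C=7) = 9; EF_D = 9+6 = 15
Expected project duration μ = 15 hours. Critical path: A → B → D.

Variance along critical path = 5.444 + 4.000 + 0.111 = 9.556; σ = 3.091 hours.
D = μ + z·σ = 15 + 0.842·3.091 = 17.6 hours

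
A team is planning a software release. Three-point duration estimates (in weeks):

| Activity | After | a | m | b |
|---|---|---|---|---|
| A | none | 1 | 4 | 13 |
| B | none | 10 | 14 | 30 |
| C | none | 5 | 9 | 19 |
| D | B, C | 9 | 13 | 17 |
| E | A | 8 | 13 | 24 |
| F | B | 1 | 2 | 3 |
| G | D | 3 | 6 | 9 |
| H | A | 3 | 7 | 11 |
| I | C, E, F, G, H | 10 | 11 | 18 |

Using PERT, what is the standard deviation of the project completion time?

3.96 weeks

te_A = (1 + 4·4 + 13)/6 = 30/6 = 5; σ²_A = ((13−1)/6)² = 4.000
te_B = (10 + 4·14 + 30)/6 = 96/6 = 16; σ²_B = ((30−10)/6)² = 11.111
te_C = (5 + 4·9 + 19)/6 = 60/6 = 10; σ²_C = ((19−5)/6)² = 5.444
te_D = (9 + 4·13 + 17)/6 = 78/6 = 13; σ²_D = ((17−9)/6)² = 1.778
te_E = (8 + 4·13 + 24)/6 = 84/6 = 14; σ²_E = ((24−8)/6)² = 7.111
te_F = (1 + 4·2 + 3)/6 = 12/6 = 2; σ²_F = ((3−1)/6)² = 0.111
te_G = (3 + 4·6 + 9)/6 = 36/6 = 6; σ²_G = ((9−3)/6)² = 1.000
te_H = (3 + 4·7 + 11)/6 = 42/6 = 7; σ²_H = ((11−3)/6)² = 1.778
te_I = (10 + 4·11 + 18)/6 = 72/6 = 12; σ²_I = ((18−10)/6)² = 1.778

Forward pass:
ES_A = 0; EF_A = 5
ES_B = 0; EF_B = 16
ES_C = 0; EF_C = 10
ES_D = max(EF_B=16, EF_C=10) = 16; EF_D = 16+13 = 29
ES_E = 5; EF_E = 5+14 = 19
ES_F = 16; EF_F = 16+2 = 18
ES_G = 29; EF_G = 29+6 = 35
ES_H = 5; EF_H = 5+7 = 12
ES_I = max(EF_C=10, EF_E=19, EF_F=18, EF_G=35, EF_H=12) = 35; EF_I = 35+12 = 47
Expected project duration μ = 47 weeks. Critical path: B → D → G → I.

Variance along critical path = 11.111 + 1.778 + 1.000 + 1.778 = 15.667
σ = √15.667 = 3.958 weeks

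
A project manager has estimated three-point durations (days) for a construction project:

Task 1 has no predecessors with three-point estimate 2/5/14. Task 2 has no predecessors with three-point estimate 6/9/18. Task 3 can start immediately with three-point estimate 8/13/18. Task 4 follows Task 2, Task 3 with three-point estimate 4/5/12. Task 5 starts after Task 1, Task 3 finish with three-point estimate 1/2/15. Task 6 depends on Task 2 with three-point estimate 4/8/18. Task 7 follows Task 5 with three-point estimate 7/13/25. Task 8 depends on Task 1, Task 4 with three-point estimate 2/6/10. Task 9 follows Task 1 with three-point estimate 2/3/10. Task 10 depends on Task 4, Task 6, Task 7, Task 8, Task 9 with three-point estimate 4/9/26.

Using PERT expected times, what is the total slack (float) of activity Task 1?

7 days

te_Task 1 = (2 + 4·5 + 14)/6 = 36/6 = 6
te_Task 2 = (6 + 4·9 + 18)/6 = 60/6 = 10
te_Task 3 = (8 + 4·13 + 18)/6 = 78/6 = 13
te_Task 4 = (4 + 4·5 + 12)/6 = 36/6 = 6
te_Task 5 = (1 + 4·2 + 15)/6 = 24/6 = 4
te_Task 6 = (4 + 4·8 + 18)/6 = 54/6 = 9
te_Task 7 = (7 + 4·13 + 25)/6 = 84/6 = 14
te_Task 8 = (2 + 4·6 + 10)/6 = 36/6 = 6
te_Task 9 = (2 + 4·3 + 10)/6 = 24/6 = 4
te_Task 10 = (4 + 4·9 + 26)/6 = 66/6 = 11

Forward pass:
ES_Task 1 = 0; EF_Task 1 = 6
ES_Task 2 = 0; EF_Task 2 = 10
ES_Task 3 = 0; EF_Task 3 = 13
ES_Task 4 = max(EF_Task 2=10, EF_Task 3=13) = 13; EF_Task 4 = 13+6 = 19
ES_Task 5 = max(EF_Task 1=6, EF_Task 3=13) = 13; EF_Task 5 = 13+4 = 17
ES_Task 6 = 10; EF_Task 6 = 10+9 = 19
ES_Task 7 = 17; EF_Task 7 = 17+14 = 31
ES_Task 8 = max(EF_Task 1=6, EF_Task 4=19) = 19; EF_Task 8 = 19+6 = 25
ES_Task 9 = 6; EF_Task 9 = 6+4 = 10
ES_Task 10 = max(EF_Task 4=19, EF_Task 6=19, EF_Task 7=31, EF_Task 8=25, EF_Task 9=10) = 31; EF_Task 10 = 31+11 = 42
Expected project duration μ = 42 days. Critical path: Task 3 → Task 5 → Task 7 → Task 10.

Backward pass:
LF_Task 10 = 42; LS_Task 10 = 42−11 = 31
LF_Task 9 = LS_Task 10 = 31; LS_Task 9 = 31−4 = 27
LF_Task 8 = LS_Task 10 = 31; LS_Task 8 = 31−6 = 25
LF_Task 7 = LS_Task 10 = 31; LS_Task 7 = 31−14 = 17
LF_Task 6 = LS_Task 10 = 31; LS_Task 6 = 31−9 = 22
LF_Task 5 = LS_Task 7 = 17; LS_Task 5 = 17−4 = 13
LF_Task 4 = min(LS_Task 8=25, LS_Task 10=31) = 25; LS_Task 4 = 25−6 = 19
LF_Task 3 = min(LS_Task 4=19, LS_Task 5=13) = 13; LS_Task 3 = 13−13 = 0
LF_Task 2 = min(LS_Task 4=19, LS_Task 6=22) = 19; LS_Task 2 = 19−10 = 9
LF_Task 1 = min(LS_Task 5=13, LS_Task 8=25, LS_Task 9=27) = 13; LS_Task 1 = 13−6 = 7
Slack_Task 1 = LS_Task 1 − ES_Task 1 = 7 − 0 = 7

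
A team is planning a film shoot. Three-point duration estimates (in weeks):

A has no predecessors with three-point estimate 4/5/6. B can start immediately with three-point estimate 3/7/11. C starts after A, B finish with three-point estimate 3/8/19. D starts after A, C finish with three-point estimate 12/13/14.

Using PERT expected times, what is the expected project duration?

29 weeks

te_A = (4 + 4·5 + 6)/6 = 30/6 = 5
te_B = (3 + 4·7 + 11)/6 = 42/6 = 7
te_C = (3 + 4·8 + 19)/6 = 54/6 = 9
te_D = (12 + 4·13 + 14)/6 = 78/6 = 13

Forward pass:
ES_A = 0; EF_A = 5
ES_B = 0; EF_B = 7
ES_C = max(EF_A=5, EF_B=7) = 7; EF_C = 7+9 = 16
ES_D = max(EF_A=5, EF_C=16) = 16; EF_D = 16+13 = 29
Expected project duration μ = 29 weeks. Critical path: B → C → D.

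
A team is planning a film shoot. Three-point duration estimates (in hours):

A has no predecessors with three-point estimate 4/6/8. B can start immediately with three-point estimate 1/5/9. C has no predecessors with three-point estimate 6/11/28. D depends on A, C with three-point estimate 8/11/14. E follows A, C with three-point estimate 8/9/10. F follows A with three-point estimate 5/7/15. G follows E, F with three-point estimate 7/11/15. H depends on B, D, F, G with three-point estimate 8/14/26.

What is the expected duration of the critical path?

48 hours

te_A = (4 + 4·6 + 8)/6 = 36/6 = 6
te_B = (1 + 4·5 + 9)/6 = 30/6 = 5
te_C = (6 + 4·11 + 28)/6 = 78/6 = 13
te_D = (8 + 4·11 + 14)/6 = 66/6 = 11
te_E = (8 + 4·9 + 10)/6 = 54/6 = 9
te_F = (5 + 4·7 + 15)/6 = 48/6 = 8
te_G = (7 + 4·11 + 15)/6 = 66/6 = 11
te_H = (8 + 4·14 + 26)/6 = 90/6 = 15

Forward pass:
ES_A = 0; EF_A = 6
ES_B = 0; EF_B = 5
ES_C = 0; EF_C = 13
ES_D = max(EF_A=6, EF_C=13) = 13; EF_D = 13+11 = 24
ES_E = max(EF_A=6, EF_C=13) = 13; EF_E = 13+9 = 22
ES_F = 6; EF_F = 6+8 = 14
ES_G = max(EF_E=22, EF_F=14) = 22; EF_G = 22+11 = 33
ES_H = max(EF_B=5, EF_D=24, EF_F=14, EF_G=33) = 33; EF_H = 33+15 = 48
Expected project duration μ = 48 hours. Critical path: C → E → G → H.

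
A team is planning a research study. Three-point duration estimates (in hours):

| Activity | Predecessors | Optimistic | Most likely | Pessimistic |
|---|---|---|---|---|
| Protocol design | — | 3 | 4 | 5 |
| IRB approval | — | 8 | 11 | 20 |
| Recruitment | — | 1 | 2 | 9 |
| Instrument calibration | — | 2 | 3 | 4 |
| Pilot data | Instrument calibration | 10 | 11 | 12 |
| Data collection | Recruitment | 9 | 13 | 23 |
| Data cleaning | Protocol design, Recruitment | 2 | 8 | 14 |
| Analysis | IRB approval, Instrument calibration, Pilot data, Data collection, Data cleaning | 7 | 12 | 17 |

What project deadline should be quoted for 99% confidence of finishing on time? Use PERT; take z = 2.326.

te_Protocol design = (3 + 4·4 + 5)/6 = 24/6 = 4; σ²_Protocol design = ((5−3)/6)² = 0.111
te_IRB approval = (8 + 4·11 + 20)/6 = 72/6 = 12; σ²_IRB approval = ((20−8)/6)² = 4.000
te_Recruitment = (1 + 4·2 + 9)/6 = 18/6 = 3; σ²_Recruitment = ((9−1)/6)² = 1.778
te_Instrument calibration = (2 + 4·3 + 4)/6 = 18/6 = 3; σ²_Instrument calibration = ((4−2)/6)² = 0.111
te_Pilot data = (10 + 4·11 + 12)/6 = 66/6 = 11; σ²_Pilot data = ((12−10)/6)² = 0.111
te_Data collection = (9 + 4·13 + 23)/6 = 84/6 = 14; σ²_Data collection = ((23−9)/6)² = 5.444
te_Data cleaning = (2 + 4·8 + 14)/6 = 48/6 = 8; σ²_Data cleaning = ((14−2)/6)² = 4.000
te_Analysis = (7 + 4·12 + 17)/6 = 72/6 = 12; σ²_Analysis = ((17−7)/6)² = 2.778

Forward pass:
ES_Protocol design = 0; EF_Protocol design = 4
ES_IRB approval = 0; EF_IRB approval = 12
ES_Recruitment = 0; EF_Recruitment = 3
ES_Instrument calibration = 0; EF_Instrument calibration = 3
ES_Pilot data = 3; EF_Pilot data = 3+11 = 14
ES_Data collection = 3; EF_Data collection = 3+14 = 17
ES_Data cleaning = max(EF_Protocol design=4, EF_Recruitment=3) = 4; EF_Data cleaning = 4+8 = 12
ES_Analysis = max(EF_IRB approval=12, EF_Instrument calibration=3, EF_Pilot data=14, EF_Data collection=17, EF_Data cleaning=12) = 17; EF_Analysis = 17+12 = 29
Expected project duration μ = 29 hours. Critical path: Recruitment → Data collection → Analysis.

Variance along critical path = 1.778 + 5.444 + 2.778 = 10.000; σ = 3.162 hours.
D = μ + z·σ = 29 + 2.326·3.162 = 36.4 hours

36.4 hours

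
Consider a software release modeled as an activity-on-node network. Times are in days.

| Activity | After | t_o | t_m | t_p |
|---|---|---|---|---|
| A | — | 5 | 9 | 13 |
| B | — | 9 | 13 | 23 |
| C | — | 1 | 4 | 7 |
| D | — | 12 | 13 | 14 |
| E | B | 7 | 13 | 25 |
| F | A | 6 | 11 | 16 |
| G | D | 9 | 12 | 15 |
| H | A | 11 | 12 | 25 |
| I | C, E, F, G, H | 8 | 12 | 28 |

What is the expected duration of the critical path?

42 days

te_A = (5 + 4·9 + 13)/6 = 54/6 = 9
te_B = (9 + 4·13 + 23)/6 = 84/6 = 14
te_C = (1 + 4·4 + 7)/6 = 24/6 = 4
te_D = (12 + 4·13 + 14)/6 = 78/6 = 13
te_E = (7 + 4·13 + 25)/6 = 84/6 = 14
te_F = (6 + 4·11 + 16)/6 = 66/6 = 11
te_G = (9 + 4·12 + 15)/6 = 72/6 = 12
te_H = (11 + 4·12 + 25)/6 = 84/6 = 14
te_I = (8 + 4·12 + 28)/6 = 84/6 = 14

Forward pass:
ES_A = 0; EF_A = 9
ES_B = 0; EF_B = 14
ES_C = 0; EF_C = 4
ES_D = 0; EF_D = 13
ES_E = 14; EF_E = 14+14 = 28
ES_F = 9; EF_F = 9+11 = 20
ES_G = 13; EF_G = 13+12 = 25
ES_H = 9; EF_H = 9+14 = 23
ES_I = max(EF_C=4, EF_E=28, EF_F=20, EF_G=25, EF_H=23) = 28; EF_I = 28+14 = 42
Expected project duration μ = 42 days. Critical path: B → E → I.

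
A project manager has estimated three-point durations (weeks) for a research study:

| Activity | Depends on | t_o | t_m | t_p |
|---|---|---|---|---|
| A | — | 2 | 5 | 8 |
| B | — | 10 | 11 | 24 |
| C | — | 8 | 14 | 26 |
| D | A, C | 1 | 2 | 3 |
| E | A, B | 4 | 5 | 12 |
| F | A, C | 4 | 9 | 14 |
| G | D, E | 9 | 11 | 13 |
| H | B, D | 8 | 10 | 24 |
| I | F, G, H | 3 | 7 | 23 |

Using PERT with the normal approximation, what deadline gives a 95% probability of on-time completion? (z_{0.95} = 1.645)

46.1 weeks

te_A = (2 + 4·5 + 8)/6 = 30/6 = 5; σ²_A = ((8−2)/6)² = 1.000
te_B = (10 + 4·11 + 24)/6 = 78/6 = 13; σ²_B = ((24−10)/6)² = 5.444
te_C = (8 + 4·14 + 26)/6 = 90/6 = 15; σ²_C = ((26−8)/6)² = 9.000
te_D = (1 + 4·2 + 3)/6 = 12/6 = 2; σ²_D = ((3−1)/6)² = 0.111
te_E = (4 + 4·5 + 12)/6 = 36/6 = 6; σ²_E = ((12−4)/6)² = 1.778
te_F = (4 + 4·9 + 14)/6 = 54/6 = 9; σ²_F = ((14−4)/6)² = 2.778
te_G = (9 + 4·11 + 13)/6 = 66/6 = 11; σ²_G = ((13−9)/6)² = 0.444
te_H = (8 + 4·10 + 24)/6 = 72/6 = 12; σ²_H = ((24−8)/6)² = 7.111
te_I = (3 + 4·7 + 23)/6 = 54/6 = 9; σ²_I = ((23−3)/6)² = 11.111

Forward pass:
ES_A = 0; EF_A = 5
ES_B = 0; EF_B = 13
ES_C = 0; EF_C = 15
ES_D = max(EF_A=5, EF_C=15) = 15; EF_D = 15+2 = 17
ES_E = max(EF_A=5, EF_B=13) = 13; EF_E = 13+6 = 19
ES_F = max(EF_A=5, EF_C=15) = 15; EF_F = 15+9 = 24
ES_G = max(EF_D=17, EF_E=19) = 19; EF_G = 19+11 = 30
ES_H = max(EF_B=13, EF_D=17) = 17; EF_H = 17+12 = 29
ES_I = max(EF_F=24, EF_G=30, EF_H=29) = 30; EF_I = 30+9 = 39
Expected project duration μ = 39 weeks. Critical path: B → E → G → I.

Variance along critical path = 5.444 + 1.778 + 0.444 + 11.111 = 18.778; σ = 4.333 weeks.
D = μ + z·σ = 39 + 1.645·4.333 = 46.1 weeks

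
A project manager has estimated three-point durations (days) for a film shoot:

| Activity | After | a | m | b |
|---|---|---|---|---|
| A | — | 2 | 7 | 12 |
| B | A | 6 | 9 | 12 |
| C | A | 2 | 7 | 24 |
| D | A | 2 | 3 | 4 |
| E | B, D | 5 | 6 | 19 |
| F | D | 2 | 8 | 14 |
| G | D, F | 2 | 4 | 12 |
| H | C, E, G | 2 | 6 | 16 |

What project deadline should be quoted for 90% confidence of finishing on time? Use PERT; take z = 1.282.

35.9 days

te_A = (2 + 4·7 + 12)/6 = 42/6 = 7; σ²_A = ((12−2)/6)² = 2.778
te_B = (6 + 4·9 + 12)/6 = 54/6 = 9; σ²_B = ((12−6)/6)² = 1.000
te_C = (2 + 4·7 + 24)/6 = 54/6 = 9; σ²_C = ((24−2)/6)² = 13.444
te_D = (2 + 4·3 + 4)/6 = 18/6 = 3; σ²_D = ((4−2)/6)² = 0.111
te_E = (5 + 4·6 + 19)/6 = 48/6 = 8; σ²_E = ((19−5)/6)² = 5.444
te_F = (2 + 4·8 + 14)/6 = 48/6 = 8; σ²_F = ((14−2)/6)² = 4.000
te_G = (2 + 4·4 + 12)/6 = 30/6 = 5; σ²_G = ((12−2)/6)² = 2.778
te_H = (2 + 4·6 + 16)/6 = 42/6 = 7; σ²_H = ((16−2)/6)² = 5.444

Forward pass:
ES_A = 0; EF_A = 7
ES_B = 7; EF_B = 7+9 = 16
ES_C = 7; EF_C = 7+9 = 16
ES_D = 7; EF_D = 7+3 = 10
ES_E = max(EF_B=16, EF_D=10) = 16; EF_E = 16+8 = 24
ES_F = 10; EF_F = 10+8 = 18
ES_G = max(EF_D=10, EF_F=18) = 18; EF_G = 18+5 = 23
ES_H = max(EF_C=16, EF_E=24, EF_G=23) = 24; EF_H = 24+7 = 31
Expected project duration μ = 31 days. Critical path: A → B → E → H.

Variance along critical path = 2.778 + 1.000 + 5.444 + 5.444 = 14.667; σ = 3.830 days.
D = μ + z·σ = 31 + 1.282·3.830 = 35.9 days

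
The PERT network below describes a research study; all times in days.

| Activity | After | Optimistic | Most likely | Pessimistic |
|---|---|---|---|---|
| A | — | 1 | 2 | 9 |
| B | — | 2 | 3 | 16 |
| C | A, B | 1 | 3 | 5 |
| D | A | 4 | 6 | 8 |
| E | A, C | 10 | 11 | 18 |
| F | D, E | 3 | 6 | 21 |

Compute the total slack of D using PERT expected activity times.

11 days

te_A = (1 + 4·2 + 9)/6 = 18/6 = 3
te_B = (2 + 4·3 + 16)/6 = 30/6 = 5
te_C = (1 + 4·3 + 5)/6 = 18/6 = 3
te_D = (4 + 4·6 + 8)/6 = 36/6 = 6
te_E = (10 + 4·11 + 18)/6 = 72/6 = 12
te_F = (3 + 4·6 + 21)/6 = 48/6 = 8

Forward pass:
ES_A = 0; EF_A = 3
ES_B = 0; EF_B = 5
ES_C = max(EF_A=3, EF_B=5) = 5; EF_C = 5+3 = 8
ES_D = 3; EF_D = 3+6 = 9
ES_E = max(EF_A=3, EF_C=8) = 8; EF_E = 8+12 = 20
ES_F = max(EF_D=9, EF_E=20) = 20; EF_F = 20+8 = 28
Expected project duration μ = 28 days. Critical path: B → C → E → F.

Backward pass:
LF_F = 28; LS_F = 28−8 = 20
LF_E = LS_F = 20; LS_E = 20−12 = 8
LF_D = LS_F = 20; LS_D = 20−6 = 14
LF_C = LS_E = 8; LS_C = 8−3 = 5
LF_B = LS_C = 5; LS_B = 5−5 = 0
LF_A = min(LS_C=5, LS_D=14, LS_E=8) = 5; LS_A = 5−3 = 2
Slack_D = LS_D − ES_D = 14 − 3 = 11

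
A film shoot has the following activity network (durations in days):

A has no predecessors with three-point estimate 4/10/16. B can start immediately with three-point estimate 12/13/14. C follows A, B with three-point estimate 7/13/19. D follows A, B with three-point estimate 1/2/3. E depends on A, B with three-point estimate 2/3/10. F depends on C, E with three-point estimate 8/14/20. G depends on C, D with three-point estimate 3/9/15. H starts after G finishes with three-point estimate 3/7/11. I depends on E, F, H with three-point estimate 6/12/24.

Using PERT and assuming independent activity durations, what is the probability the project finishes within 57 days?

te_A = (4 + 4·10 + 16)/6 = 60/6 = 10; σ²_A = ((16−4)/6)² = 4.000
te_B = (12 + 4·13 + 14)/6 = 78/6 = 13; σ²_B = ((14−12)/6)² = 0.111
te_C = (7 + 4·13 + 19)/6 = 78/6 = 13; σ²_C = ((19−7)/6)² = 4.000
te_D = (1 + 4·2 + 3)/6 = 12/6 = 2; σ²_D = ((3−1)/6)² = 0.111
te_E = (2 + 4·3 + 10)/6 = 24/6 = 4; σ²_E = ((10−2)/6)² = 1.778
te_F = (8 + 4·14 + 20)/6 = 84/6 = 14; σ²_F = ((20−8)/6)² = 4.000
te_G = (3 + 4·9 + 15)/6 = 54/6 = 9; σ²_G = ((15−3)/6)² = 4.000
te_H = (3 + 4·7 + 11)/6 = 42/6 = 7; σ²_H = ((11−3)/6)² = 1.778
te_I = (6 + 4·12 + 24)/6 = 78/6 = 13; σ²_I = ((24−6)/6)² = 9.000

Forward pass:
ES_A = 0; EF_A = 10
ES_B = 0; EF_B = 13
ES_C = max(EF_A=10, EF_B=13) = 13; EF_C = 13+13 = 26
ES_D = max(EF_A=10, EF_B=13) = 13; EF_D = 13+2 = 15
ES_E = max(EF_A=10, EF_B=13) = 13; EF_E = 13+4 = 17
ES_F = max(EF_C=26, EF_E=17) = 26; EF_F = 26+14 = 40
ES_G = max(EF_C=26, EF_D=15) = 26; EF_G = 26+9 = 35
ES_H = 35; EF_H = 35+7 = 42
ES_I = max(EF_E=17, EF_F=40, EF_H=42) = 42; EF_I = 42+13 = 55
Expected project duration μ = 55 days. Critical path: B → C → G → H → I.

Variance along critical path = 0.111 + 4.000 + 4.000 + 1.778 + 9.000 = 18.889; σ = √18.889 = 4.346 days.
Z = (57 − 55) / 4.346 = 0.460
P(T ≤ 57) = Φ(0.460) ≈ 0.677

0.677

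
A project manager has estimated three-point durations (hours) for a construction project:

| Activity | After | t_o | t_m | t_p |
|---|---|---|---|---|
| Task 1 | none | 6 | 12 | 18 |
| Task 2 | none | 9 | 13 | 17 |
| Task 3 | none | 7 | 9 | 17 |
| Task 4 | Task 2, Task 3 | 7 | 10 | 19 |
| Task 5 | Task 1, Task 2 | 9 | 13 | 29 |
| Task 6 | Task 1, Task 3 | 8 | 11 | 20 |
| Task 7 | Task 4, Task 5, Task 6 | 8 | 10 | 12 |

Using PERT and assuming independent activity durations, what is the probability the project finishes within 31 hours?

0.028

te_Task 1 = (6 + 4·12 + 18)/6 = 72/6 = 12; σ²_Task 1 = ((18−6)/6)² = 4.000
te_Task 2 = (9 + 4·13 + 17)/6 = 78/6 = 13; σ²_Task 2 = ((17−9)/6)² = 1.778
te_Task 3 = (7 + 4·9 + 17)/6 = 60/6 = 10; σ²_Task 3 = ((17−7)/6)² = 2.778
te_Task 4 = (7 + 4·10 + 19)/6 = 66/6 = 11; σ²_Task 4 = ((19−7)/6)² = 4.000
te_Task 5 = (9 + 4·13 + 29)/6 = 90/6 = 15; σ²_Task 5 = ((29−9)/6)² = 11.111
te_Task 6 = (8 + 4·11 + 20)/6 = 72/6 = 12; σ²_Task 6 = ((20−8)/6)² = 4.000
te_Task 7 = (8 + 4·10 + 12)/6 = 60/6 = 10; σ²_Task 7 = ((12−8)/6)² = 0.444

Forward pass:
ES_Task 1 = 0; EF_Task 1 = 12
ES_Task 2 = 0; EF_Task 2 = 13
ES_Task 3 = 0; EF_Task 3 = 10
ES_Task 4 = max(EF_Task 2=13, EF_Task 3=10) = 13; EF_Task 4 = 13+11 = 24
ES_Task 5 = max(EF_Task 1=12, EF_Task 2=13) = 13; EF_Task 5 = 13+15 = 28
ES_Task 6 = max(EF_Task 1=12, EF_Task 3=10) = 12; EF_Task 6 = 12+12 = 24
ES_Task 7 = max(EF_Task 4=24, EF_Task 5=28, EF_Task 6=24) = 28; EF_Task 7 = 28+10 = 38
Expected project duration μ = 38 hours. Critical path: Task 2 → Task 5 → Task 7.

Variance along critical path = 1.778 + 11.111 + 0.444 = 13.333; σ = √13.333 = 3.651 hours.
Z = (31 − 38) / 3.651 = -1.917
P(T ≤ 31) = Φ(-1.917) ≈ 0.028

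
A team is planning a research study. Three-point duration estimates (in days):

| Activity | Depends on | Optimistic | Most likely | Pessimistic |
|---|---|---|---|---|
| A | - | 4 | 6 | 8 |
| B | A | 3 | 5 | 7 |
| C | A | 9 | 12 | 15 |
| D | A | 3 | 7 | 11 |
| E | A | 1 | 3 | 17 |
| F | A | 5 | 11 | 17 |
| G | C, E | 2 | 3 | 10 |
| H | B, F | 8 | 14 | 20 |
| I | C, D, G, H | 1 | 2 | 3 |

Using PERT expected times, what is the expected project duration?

te_A = (4 + 4·6 + 8)/6 = 36/6 = 6
te_B = (3 + 4·5 + 7)/6 = 30/6 = 5
te_C = (9 + 4·12 + 15)/6 = 72/6 = 12
te_D = (3 + 4·7 + 11)/6 = 42/6 = 7
te_E = (1 + 4·3 + 17)/6 = 30/6 = 5
te_F = (5 + 4·11 + 17)/6 = 66/6 = 11
te_G = (2 + 4·3 + 10)/6 = 24/6 = 4
te_H = (8 + 4·14 + 20)/6 = 84/6 = 14
te_I = (1 + 4·2 + 3)/6 = 12/6 = 2

Forward pass:
ES_A = 0; EF_A = 6
ES_B = 6; EF_B = 6+5 = 11
ES_C = 6; EF_C = 6+12 = 18
ES_D = 6; EF_D = 6+7 = 13
ES_E = 6; EF_E = 6+5 = 11
ES_F = 6; EF_F = 6+11 = 17
ES_G = max(EF_C=18, EF_E=11) = 18; EF_G = 18+4 = 22
ES_H = max(EF_B=11, EF_F=17) = 17; EF_H = 17+14 = 31
ES_I = max(EF_C=18, EF_D=13, EF_G=22, EF_H=31) = 31; EF_I = 31+2 = 33
Expected project duration μ = 33 days. Critical path: A → F → H → I.

33 days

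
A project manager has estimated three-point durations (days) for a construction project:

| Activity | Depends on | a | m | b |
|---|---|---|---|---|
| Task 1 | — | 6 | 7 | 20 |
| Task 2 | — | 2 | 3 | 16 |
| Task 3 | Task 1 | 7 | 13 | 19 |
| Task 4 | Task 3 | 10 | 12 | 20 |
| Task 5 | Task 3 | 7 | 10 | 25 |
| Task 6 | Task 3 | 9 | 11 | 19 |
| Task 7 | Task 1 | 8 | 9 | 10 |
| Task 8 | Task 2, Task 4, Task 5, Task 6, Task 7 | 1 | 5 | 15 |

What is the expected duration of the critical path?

te_Task 1 = (6 + 4·7 + 20)/6 = 54/6 = 9
te_Task 2 = (2 + 4·3 + 16)/6 = 30/6 = 5
te_Task 3 = (7 + 4·13 + 19)/6 = 78/6 = 13
te_Task 4 = (10 + 4·12 + 20)/6 = 78/6 = 13
te_Task 5 = (7 + 4·10 + 25)/6 = 72/6 = 12
te_Task 6 = (9 + 4·11 + 19)/6 = 72/6 = 12
te_Task 7 = (8 + 4·9 + 10)/6 = 54/6 = 9
te_Task 8 = (1 + 4·5 + 15)/6 = 36/6 = 6

Forward pass:
ES_Task 1 = 0; EF_Task 1 = 9
ES_Task 2 = 0; EF_Task 2 = 5
ES_Task 3 = 9; EF_Task 3 = 9+13 = 22
ES_Task 4 = 22; EF_Task 4 = 22+13 = 35
ES_Task 5 = 22; EF_Task 5 = 22+12 = 34
ES_Task 6 = 22; EF_Task 6 = 22+12 = 34
ES_Task 7 = 9; EF_Task 7 = 9+9 = 18
ES_Task 8 = max(EF_Task 2=5, EF_Task 4=35, EF_Task 5=34, EF_Task 6=34, EF_Task 7=18) = 35; EF_Task 8 = 35+6 = 41
Expected project duration μ = 41 days. Critical path: Task 1 → Task 3 → Task 4 → Task 8.

41 days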